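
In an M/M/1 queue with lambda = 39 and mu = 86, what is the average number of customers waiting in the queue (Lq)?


rho = 39/86; Lq = rho^2/(1-rho) = 0.38

0.38


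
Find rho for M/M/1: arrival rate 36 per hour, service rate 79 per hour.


rho = lambda/mu = 36/79 = 0.4557

0.4557


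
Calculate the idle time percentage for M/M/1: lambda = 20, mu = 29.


Idle fraction = (1 - rho) * 100 = (1 - 20/29) * 100 = 31.0%

31.0%


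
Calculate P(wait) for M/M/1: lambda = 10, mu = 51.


P(wait) = rho = lambda/mu = 10/51 = 0.1961

0.1961


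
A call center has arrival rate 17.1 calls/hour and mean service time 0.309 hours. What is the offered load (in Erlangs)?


Offered load a = lambda * E[S] = 17.1 * 0.309 = 5.28 Erlangs

5.28 Erlangs


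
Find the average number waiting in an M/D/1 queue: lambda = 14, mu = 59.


M/D/1: Lq = rho^2 / (2*(1-rho)) where rho = 14/59; Lq = 0.04

0.04


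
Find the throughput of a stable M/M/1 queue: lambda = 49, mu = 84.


For a stable queue (lambda < mu), throughput = lambda = 49 per hour

49 per hour


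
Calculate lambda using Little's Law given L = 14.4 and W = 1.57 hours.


lambda = L / W = 14.4 / 1.57 = 9.17 per hour

9.17 per hour


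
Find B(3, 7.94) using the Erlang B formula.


B(N,A) = (A^N/N!) / sum(A^k/k!, k=0..N) with N=3, A=7.94 = 0.6734

0.6734


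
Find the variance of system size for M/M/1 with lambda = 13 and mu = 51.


rho = 13/51; Var(N) = rho/(1-rho)^2 = 0.46

0.46


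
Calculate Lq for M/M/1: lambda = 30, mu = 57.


rho = 30/57; Lq = rho^2/(1-rho) = 0.58

0.58


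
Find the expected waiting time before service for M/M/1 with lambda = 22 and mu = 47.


rho = 22/47; Wq = rho/(mu - lambda) = 0.0187 hours

0.0187 hours


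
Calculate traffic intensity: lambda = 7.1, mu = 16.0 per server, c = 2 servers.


rho = lambda / (c * mu) = 7.1 / (2 * 16.0) = 0.2219

0.2219


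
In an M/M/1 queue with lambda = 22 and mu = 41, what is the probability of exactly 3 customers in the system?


rho = 22/41; P(n) = (1-rho)*rho^n = (1-22/41)*(22/41)^3 = 0.0716

0.0716


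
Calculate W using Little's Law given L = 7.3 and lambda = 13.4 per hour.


W = L / lambda = 7.3 / 13.4 = 0.5448 hours

0.5448 hours


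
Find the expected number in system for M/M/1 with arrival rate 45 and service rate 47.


rho = 45/47; L = rho/(1-rho) = 22.5

22.5


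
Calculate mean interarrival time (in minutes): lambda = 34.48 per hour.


Mean interarrival time = 60/lambda = 60/34.48 = 1.74 minutes

1.74 minutes


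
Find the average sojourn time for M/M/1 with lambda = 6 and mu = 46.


W = 1/(mu - lambda) = 1/(46 - 6) = 0.025 hours

0.025 hours


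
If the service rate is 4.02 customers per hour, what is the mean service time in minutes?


Mean service time = 60/mu = 60/4.02 = 14.93 minutes

14.93 minutes


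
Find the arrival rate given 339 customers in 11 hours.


lambda = total arrivals / time = 339 / 11 = 30.82 per hour

30.82 per hour


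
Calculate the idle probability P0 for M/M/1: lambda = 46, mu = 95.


P0 = 1 - rho = 1 - 46/95 = 0.5158

0.5158


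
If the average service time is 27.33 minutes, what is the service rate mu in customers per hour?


mu = 60 / avg_service_time = 60 / 27.33 = 2.2 per hour

2.2 per hour


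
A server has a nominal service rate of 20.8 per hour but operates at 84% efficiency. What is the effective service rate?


Effective rate = mu * efficiency = 20.8 * 0.84 = 17.47 per hour

17.47 per hour


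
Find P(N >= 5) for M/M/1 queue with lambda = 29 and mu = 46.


P(N >= 5) = rho^5 = (29/46)^5 = 0.0996

0.0996


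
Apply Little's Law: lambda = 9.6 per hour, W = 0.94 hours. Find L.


L = lambda * W = 9.6 * 0.94 = 9.02

9.02


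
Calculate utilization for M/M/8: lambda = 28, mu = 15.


rho = lambda/(c*mu) = 28/(8*15) = 0.2333

0.2333


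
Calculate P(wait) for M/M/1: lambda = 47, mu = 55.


P(wait) = rho = lambda/mu = 47/55 = 0.8545

0.8545


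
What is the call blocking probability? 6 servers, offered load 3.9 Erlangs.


B(N,A) = (A^N/N!) / sum(A^k/k!, k=0..N) with N=6, A=3.9 = 0.11

0.11


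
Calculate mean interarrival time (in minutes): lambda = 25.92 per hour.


Mean interarrival time = 60/lambda = 60/25.92 = 2.31 minutes

2.31 minutes


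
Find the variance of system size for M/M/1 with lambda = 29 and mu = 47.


rho = 29/47; Var(N) = rho/(1-rho)^2 = 4.21

4.21


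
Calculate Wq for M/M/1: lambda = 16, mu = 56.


rho = 16/56; Wq = rho/(mu - lambda) = 0.0071 hours

0.0071 hours


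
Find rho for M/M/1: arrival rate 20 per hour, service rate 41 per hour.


rho = lambda/mu = 20/41 = 0.4878

0.4878


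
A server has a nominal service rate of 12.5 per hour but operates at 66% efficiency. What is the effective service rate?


Effective rate = mu * efficiency = 12.5 * 0.66 = 8.25 per hour

8.25 per hour


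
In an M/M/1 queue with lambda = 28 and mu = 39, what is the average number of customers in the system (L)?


rho = 28/39; L = rho/(1-rho) = 2.55

2.55


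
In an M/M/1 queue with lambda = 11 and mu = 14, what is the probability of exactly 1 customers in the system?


rho = 11/14; P(n) = (1-rho)*rho^n = (1-11/14)*(11/14)^1 = 0.1684

0.1684


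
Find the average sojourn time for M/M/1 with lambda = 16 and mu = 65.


W = 1/(mu - lambda) = 1/(65 - 16) = 0.0204 hours

0.0204 hours


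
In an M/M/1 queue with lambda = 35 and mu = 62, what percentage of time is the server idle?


Idle fraction = (1 - rho) * 100 = (1 - 35/62) * 100 = 43.5%

43.5%


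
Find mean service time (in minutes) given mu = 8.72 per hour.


Mean service time = 60/mu = 60/8.72 = 6.88 minutes

6.88 minutes


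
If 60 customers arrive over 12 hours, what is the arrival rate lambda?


lambda = total arrivals / time = 60 / 12 = 5.0 per hour

5.0 per hour


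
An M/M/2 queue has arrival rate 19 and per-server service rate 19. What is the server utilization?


rho = lambda/(c*mu) = 19/(2*19) = 0.5

0.5


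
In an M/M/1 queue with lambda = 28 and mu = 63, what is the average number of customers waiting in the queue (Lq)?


rho = 28/63; Lq = rho^2/(1-rho) = 0.36

0.36


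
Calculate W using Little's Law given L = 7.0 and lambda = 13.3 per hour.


W = L / lambda = 7.0 / 13.3 = 0.5263 hours

0.5263 hours


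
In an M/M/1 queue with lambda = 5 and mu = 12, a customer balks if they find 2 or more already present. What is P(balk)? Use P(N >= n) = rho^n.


P(N >= 2) = rho^2 = (5/12)^2 = 0.1736

0.1736


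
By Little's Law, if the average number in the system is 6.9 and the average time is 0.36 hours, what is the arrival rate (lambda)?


lambda = L / W = 6.9 / 0.36 = 19.17 per hour

19.17 per hour


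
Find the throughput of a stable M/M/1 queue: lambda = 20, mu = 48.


For a stable queue (lambda < mu), throughput = lambda = 20 per hour

20 per hour


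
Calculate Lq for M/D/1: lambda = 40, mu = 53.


M/D/1: Lq = rho^2 / (2*(1-rho)) where rho = 40/53; Lq = 1.16

1.16


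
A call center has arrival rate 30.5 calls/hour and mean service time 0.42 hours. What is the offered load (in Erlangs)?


Offered load a = lambda * E[S] = 30.5 * 0.42 = 12.81 Erlangs

12.81 Erlangs


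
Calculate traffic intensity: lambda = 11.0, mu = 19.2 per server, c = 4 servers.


rho = lambda / (c * mu) = 11.0 / (4 * 19.2) = 0.1432

0.1432


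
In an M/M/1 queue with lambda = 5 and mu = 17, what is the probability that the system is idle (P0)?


P0 = 1 - rho = 1 - 5/17 = 0.7059

0.7059


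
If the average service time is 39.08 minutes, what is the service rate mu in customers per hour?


mu = 60 / avg_service_time = 60 / 39.08 = 1.54 per hour

1.54 per hour


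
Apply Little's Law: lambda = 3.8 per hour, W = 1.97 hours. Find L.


L = lambda * W = 3.8 * 1.97 = 7.49

7.49


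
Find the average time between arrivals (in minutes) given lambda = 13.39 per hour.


Mean interarrival time = 60/lambda = 60/13.39 = 4.48 minutes

4.48 minutes


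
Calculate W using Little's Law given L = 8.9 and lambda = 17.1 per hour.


W = L / lambda = 8.9 / 17.1 = 0.5205 hours

0.5205 hours


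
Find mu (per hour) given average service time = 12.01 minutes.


mu = 60 / avg_service_time = 60 / 12.01 = 5.0 per hour

5.0 per hour


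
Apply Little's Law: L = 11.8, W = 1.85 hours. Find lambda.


lambda = L / W = 11.8 / 1.85 = 6.38 per hour

6.38 per hour


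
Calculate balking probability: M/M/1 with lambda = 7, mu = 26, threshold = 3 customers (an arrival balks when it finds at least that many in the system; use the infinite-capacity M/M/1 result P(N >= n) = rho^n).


P(N >= 3) = rho^3 = (7/26)^3 = 0.0195

0.0195


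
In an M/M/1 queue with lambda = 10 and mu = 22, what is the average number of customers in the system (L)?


rho = 10/22; L = rho/(1-rho) = 0.83

0.83


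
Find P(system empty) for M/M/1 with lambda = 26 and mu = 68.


P0 = 1 - rho = 1 - 26/68 = 0.6176

0.6176


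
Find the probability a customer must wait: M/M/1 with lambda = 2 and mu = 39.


P(wait) = rho = lambda/mu = 2/39 = 0.0513

0.0513


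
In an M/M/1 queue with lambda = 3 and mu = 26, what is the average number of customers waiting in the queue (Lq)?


rho = 3/26; Lq = rho^2/(1-rho) = 0.02

0.02


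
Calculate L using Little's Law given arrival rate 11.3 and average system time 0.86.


L = lambda * W = 11.3 * 0.86 = 9.72

9.72


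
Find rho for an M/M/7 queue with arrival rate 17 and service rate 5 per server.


rho = lambda/(c*mu) = 17/(7*5) = 0.4857

0.4857


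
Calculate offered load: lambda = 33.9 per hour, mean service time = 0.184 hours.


Offered load a = lambda * E[S] = 33.9 * 0.184 = 6.24 Erlangs

6.24 Erlangs


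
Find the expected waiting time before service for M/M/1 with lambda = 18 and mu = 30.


rho = 18/30; Wq = rho/(mu - lambda) = 0.05 hours

0.05 hours


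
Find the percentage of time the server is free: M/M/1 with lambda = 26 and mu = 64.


Idle fraction = (1 - rho) * 100 = (1 - 26/64) * 100 = 59.4%

59.4%


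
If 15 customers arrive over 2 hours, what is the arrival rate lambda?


lambda = total arrivals / time = 15 / 2 = 7.5 per hour

7.5 per hour


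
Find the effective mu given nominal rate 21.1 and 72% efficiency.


Effective rate = mu * efficiency = 21.1 * 0.72 = 15.19 per hour

15.19 per hour


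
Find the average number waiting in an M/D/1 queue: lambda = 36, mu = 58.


M/D/1: Lq = rho^2 / (2*(1-rho)) where rho = 36/58; Lq = 0.51

0.51


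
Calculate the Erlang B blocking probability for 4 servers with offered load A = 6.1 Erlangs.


B(N,A) = (A^N/N!) / sum(A^k/k!, k=0..N) with N=4, A=6.1 = 0.4759

0.4759


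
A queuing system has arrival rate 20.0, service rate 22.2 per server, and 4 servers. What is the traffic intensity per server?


rho = lambda / (c * mu) = 20.0 / (4 * 22.2) = 0.2252

0.2252


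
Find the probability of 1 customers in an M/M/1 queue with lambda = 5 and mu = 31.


rho = 5/31; P(n) = (1-rho)*rho^n = (1-5/31)*(5/31)^1 = 0.1353

0.1353


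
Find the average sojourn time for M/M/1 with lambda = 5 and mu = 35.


W = 1/(mu - lambda) = 1/(35 - 5) = 0.0333 hours

0.0333 hours


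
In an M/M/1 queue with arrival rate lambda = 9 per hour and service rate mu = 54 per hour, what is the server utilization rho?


rho = lambda/mu = 9/54 = 0.1667

0.1667


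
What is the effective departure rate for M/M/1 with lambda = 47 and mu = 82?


For a stable queue (lambda < mu), throughput = lambda = 47 per hour

47 per hour


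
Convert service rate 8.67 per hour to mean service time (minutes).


Mean service time = 60/mu = 60/8.67 = 6.92 minutes

6.92 minutes


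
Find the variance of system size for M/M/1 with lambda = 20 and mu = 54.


rho = 20/54; Var(N) = rho/(1-rho)^2 = 0.93

0.93


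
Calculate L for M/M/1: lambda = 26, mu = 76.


rho = 26/76; L = rho/(1-rho) = 0.52

0.52


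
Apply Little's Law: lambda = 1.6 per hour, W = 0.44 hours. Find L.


L = lambda * W = 1.6 * 0.44 = 0.7

0.7


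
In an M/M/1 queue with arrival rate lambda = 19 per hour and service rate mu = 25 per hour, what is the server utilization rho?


rho = lambda/mu = 19/25 = 0.76

0.76


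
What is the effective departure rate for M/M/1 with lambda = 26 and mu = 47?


For a stable queue (lambda < mu), throughput = lambda = 26 per hour

26 per hour


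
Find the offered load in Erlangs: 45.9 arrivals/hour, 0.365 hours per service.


Offered load a = lambda * E[S] = 45.9 * 0.365 = 16.75 Erlangs

16.75 Erlangs


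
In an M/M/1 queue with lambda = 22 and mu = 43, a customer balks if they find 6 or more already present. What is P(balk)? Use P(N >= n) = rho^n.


P(N >= 6) = rho^6 = (22/43)^6 = 0.0179

0.0179


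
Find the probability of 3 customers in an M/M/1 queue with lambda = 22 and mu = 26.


rho = 22/26; P(n) = (1-rho)*rho^n = (1-22/26)*(22/26)^3 = 0.0932

0.0932


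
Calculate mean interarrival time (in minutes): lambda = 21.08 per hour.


Mean interarrival time = 60/lambda = 60/21.08 = 2.85 minutes

2.85 minutes


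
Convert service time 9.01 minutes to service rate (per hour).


mu = 60 / avg_service_time = 60 / 9.01 = 6.66 per hour

6.66 per hour


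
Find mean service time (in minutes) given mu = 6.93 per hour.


Mean service time = 60/mu = 60/6.93 = 8.66 minutes

8.66 minutes


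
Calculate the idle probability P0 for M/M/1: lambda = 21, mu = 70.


P0 = 1 - rho = 1 - 21/70 = 0.7

0.7


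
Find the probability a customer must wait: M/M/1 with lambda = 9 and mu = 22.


P(wait) = rho = lambda/mu = 9/22 = 0.4091

0.4091


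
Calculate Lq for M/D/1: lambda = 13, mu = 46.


M/D/1: Lq = rho^2 / (2*(1-rho)) where rho = 13/46; Lq = 0.06

0.06


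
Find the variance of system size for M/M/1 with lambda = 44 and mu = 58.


rho = 44/58; Var(N) = rho/(1-rho)^2 = 13.02

13.02


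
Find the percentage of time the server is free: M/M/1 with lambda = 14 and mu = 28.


Idle fraction = (1 - rho) * 100 = (1 - 14/28) * 100 = 50.0%

50.0%


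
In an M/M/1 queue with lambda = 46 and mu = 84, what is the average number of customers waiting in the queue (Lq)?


rho = 46/84; Lq = rho^2/(1-rho) = 0.66

0.66


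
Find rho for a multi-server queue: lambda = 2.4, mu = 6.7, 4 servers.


rho = lambda / (c * mu) = 2.4 / (4 * 6.7) = 0.0896

0.0896


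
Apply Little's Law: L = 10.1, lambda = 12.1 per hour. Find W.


W = L / lambda = 10.1 / 12.1 = 0.8347 hours

0.8347 hours


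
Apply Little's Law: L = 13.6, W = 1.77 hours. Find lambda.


lambda = L / W = 13.6 / 1.77 = 7.68 per hour

7.68 per hour


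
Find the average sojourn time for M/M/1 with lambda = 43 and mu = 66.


W = 1/(mu - lambda) = 1/(66 - 43) = 0.0435 hours

0.0435 hours


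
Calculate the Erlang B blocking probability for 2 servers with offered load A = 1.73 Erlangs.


B(N,A) = (A^N/N!) / sum(A^k/k!, k=0..N) with N=2, A=1.73 = 0.3541

0.3541


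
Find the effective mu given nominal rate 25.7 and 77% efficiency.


Effective rate = mu * efficiency = 25.7 * 0.77 = 19.79 per hour

19.79 per hour


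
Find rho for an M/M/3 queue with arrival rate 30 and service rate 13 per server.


rho = lambda/(c*mu) = 30/(3*13) = 0.7692

0.7692


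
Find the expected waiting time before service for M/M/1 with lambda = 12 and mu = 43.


rho = 12/43; Wq = rho/(mu - lambda) = 0.009 hours

0.009 hours


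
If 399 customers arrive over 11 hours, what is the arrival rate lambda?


lambda = total arrivals / time = 399 / 11 = 36.27 per hour

36.27 per hour


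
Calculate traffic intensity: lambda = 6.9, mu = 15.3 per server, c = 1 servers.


rho = lambda / (c * mu) = 6.9 / (1 * 15.3) = 0.451

0.451


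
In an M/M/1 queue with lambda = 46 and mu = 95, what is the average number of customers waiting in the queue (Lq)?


rho = 46/95; Lq = rho^2/(1-rho) = 0.45

0.45


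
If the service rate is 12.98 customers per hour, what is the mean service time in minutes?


Mean service time = 60/mu = 60/12.98 = 4.62 minutes

4.62 minutes


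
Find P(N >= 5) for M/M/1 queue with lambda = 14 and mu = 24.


P(N >= 5) = rho^5 = (14/24)^5 = 0.0675

0.0675


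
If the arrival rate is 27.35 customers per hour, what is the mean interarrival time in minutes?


Mean interarrival time = 60/lambda = 60/27.35 = 2.19 minutes

2.19 minutes


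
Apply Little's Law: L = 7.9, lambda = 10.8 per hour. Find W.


W = L / lambda = 7.9 / 10.8 = 0.7315 hours

0.7315 hours


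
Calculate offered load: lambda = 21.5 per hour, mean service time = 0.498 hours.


Offered load a = lambda * E[S] = 21.5 * 0.498 = 10.71 Erlangs

10.71 Erlangs


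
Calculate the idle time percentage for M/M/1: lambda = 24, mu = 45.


Idle fraction = (1 - rho) * 100 = (1 - 24/45) * 100 = 46.7%

46.7%


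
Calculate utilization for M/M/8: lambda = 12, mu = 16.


rho = lambda/(c*mu) = 12/(8*16) = 0.0938

0.0938


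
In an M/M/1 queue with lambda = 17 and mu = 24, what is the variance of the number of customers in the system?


rho = 17/24; Var(N) = rho/(1-rho)^2 = 8.33

8.33


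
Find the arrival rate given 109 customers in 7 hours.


lambda = total arrivals / time = 109 / 7 = 15.57 per hour

15.57 per hour


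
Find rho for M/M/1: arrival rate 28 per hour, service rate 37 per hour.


rho = lambda/mu = 28/37 = 0.7568

0.7568


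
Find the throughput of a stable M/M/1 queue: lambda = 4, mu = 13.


For a stable queue (lambda < mu), throughput = lambda = 4 per hour

4 per hour


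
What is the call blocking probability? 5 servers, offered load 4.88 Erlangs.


B(N,A) = (A^N/N!) / sum(A^k/k!, k=0..N) with N=5, A=4.88 = 0.2751

0.2751


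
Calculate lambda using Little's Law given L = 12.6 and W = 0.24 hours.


lambda = L / W = 12.6 / 0.24 = 52.5 per hour

52.5 per hour


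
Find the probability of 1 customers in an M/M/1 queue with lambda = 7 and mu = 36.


rho = 7/36; P(n) = (1-rho)*rho^n = (1-7/36)*(7/36)^1 = 0.1566

0.1566


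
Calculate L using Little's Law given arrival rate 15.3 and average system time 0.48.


L = lambda * W = 15.3 * 0.48 = 7.34

7.34


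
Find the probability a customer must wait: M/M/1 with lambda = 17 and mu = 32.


P(wait) = rho = lambda/mu = 17/32 = 0.5313

0.5313


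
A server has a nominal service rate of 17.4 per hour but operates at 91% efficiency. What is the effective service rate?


Effective rate = mu * efficiency = 17.4 * 0.91 = 15.83 per hour

15.83 per hour


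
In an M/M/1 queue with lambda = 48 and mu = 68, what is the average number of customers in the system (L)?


rho = 48/68; L = rho/(1-rho) = 2.4

2.4


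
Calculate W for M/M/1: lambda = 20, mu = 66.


W = 1/(mu - lambda) = 1/(66 - 20) = 0.0217 hours

0.0217 hours


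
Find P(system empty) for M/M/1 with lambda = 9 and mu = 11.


P0 = 1 - rho = 1 - 9/11 = 0.1818

0.1818


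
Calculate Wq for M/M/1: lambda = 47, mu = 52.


rho = 47/52; Wq = rho/(mu - lambda) = 0.1808 hours

0.1808 hours


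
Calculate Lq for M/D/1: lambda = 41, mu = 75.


M/D/1: Lq = rho^2 / (2*(1-rho)) where rho = 41/75; Lq = 0.33

0.33


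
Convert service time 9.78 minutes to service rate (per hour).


mu = 60 / avg_service_time = 60 / 9.78 = 6.13 per hour

6.13 per hour


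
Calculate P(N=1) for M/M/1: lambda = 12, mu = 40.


rho = 12/40; P(n) = (1-rho)*rho^n = (1-12/40)*(12/40)^1 = 0.21

0.21


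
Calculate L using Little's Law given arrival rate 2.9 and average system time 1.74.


L = lambda * W = 2.9 * 1.74 = 5.05

5.05


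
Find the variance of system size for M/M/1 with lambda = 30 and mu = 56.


rho = 30/56; Var(N) = rho/(1-rho)^2 = 2.49

2.49


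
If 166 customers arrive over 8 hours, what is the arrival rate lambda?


lambda = total arrivals / time = 166 / 8 = 20.75 per hour

20.75 per hour


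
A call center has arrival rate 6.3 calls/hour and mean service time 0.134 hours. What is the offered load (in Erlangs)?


Offered load a = lambda * E[S] = 6.3 * 0.134 = 0.84 Erlangs

0.84 Erlangs


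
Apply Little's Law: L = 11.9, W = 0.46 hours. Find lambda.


lambda = L / W = 11.9 / 0.46 = 25.87 per hour

25.87 per hour


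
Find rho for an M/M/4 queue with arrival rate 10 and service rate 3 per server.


rho = lambda/(c*mu) = 10/(4*3) = 0.8333

0.8333


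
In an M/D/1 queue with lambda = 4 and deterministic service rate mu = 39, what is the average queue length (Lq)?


M/D/1: Lq = rho^2 / (2*(1-rho)) where rho = 4/39; Lq = 0.01

0.01


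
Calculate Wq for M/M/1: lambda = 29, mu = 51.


rho = 29/51; Wq = rho/(mu - lambda) = 0.0258 hours

0.0258 hours


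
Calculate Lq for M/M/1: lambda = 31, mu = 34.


rho = 31/34; Lq = rho^2/(1-rho) = 9.42

9.42


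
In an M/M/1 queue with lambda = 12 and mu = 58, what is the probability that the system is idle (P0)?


P0 = 1 - rho = 1 - 12/58 = 0.7931

0.7931


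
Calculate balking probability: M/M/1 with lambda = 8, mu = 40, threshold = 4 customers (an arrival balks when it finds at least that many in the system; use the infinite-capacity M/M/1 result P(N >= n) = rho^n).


P(N >= 4) = rho^4 = (8/40)^4 = 0.0016

0.0016


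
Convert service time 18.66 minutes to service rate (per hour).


mu = 60 / avg_service_time = 60 / 18.66 = 3.22 per hour

3.22 per hour


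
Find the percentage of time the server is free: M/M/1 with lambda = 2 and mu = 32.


Idle fraction = (1 - rho) * 100 = (1 - 2/32) * 100 = 93.8%

93.8%


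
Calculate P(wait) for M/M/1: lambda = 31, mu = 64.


P(wait) = rho = lambda/mu = 31/64 = 0.4844

0.4844


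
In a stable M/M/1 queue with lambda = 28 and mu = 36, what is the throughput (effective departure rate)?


For a stable queue (lambda < mu), throughput = lambda = 28 per hour

28 per hour


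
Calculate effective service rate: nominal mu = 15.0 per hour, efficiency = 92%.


Effective rate = mu * efficiency = 15.0 * 0.92 = 13.8 per hour

13.8 per hour


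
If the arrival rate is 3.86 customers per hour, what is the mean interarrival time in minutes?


Mean interarrival time = 60/lambda = 60/3.86 = 15.54 minutes

15.54 minutes


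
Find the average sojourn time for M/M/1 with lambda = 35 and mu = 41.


W = 1/(mu - lambda) = 1/(41 - 35) = 0.1667 hours

0.1667 hours


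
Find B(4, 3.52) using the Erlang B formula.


B(N,A) = (A^N/N!) / sum(A^k/k!, k=0..N) with N=4, A=3.52 = 0.2624

0.2624


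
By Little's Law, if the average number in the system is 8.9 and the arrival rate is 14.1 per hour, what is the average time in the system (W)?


W = L / lambda = 8.9 / 14.1 = 0.6312 hours

0.6312 hours


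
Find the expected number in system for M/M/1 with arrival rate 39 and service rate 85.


rho = 39/85; L = rho/(1-rho) = 0.85

0.85


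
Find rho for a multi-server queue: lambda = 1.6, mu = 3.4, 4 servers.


rho = lambda / (c * mu) = 1.6 / (4 * 3.4) = 0.1176

0.1176


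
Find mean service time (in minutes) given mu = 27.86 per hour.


Mean service time = 60/mu = 60/27.86 = 2.15 minutes

2.15 minutes


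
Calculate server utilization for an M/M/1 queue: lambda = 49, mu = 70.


rho = lambda/mu = 49/70 = 0.7

0.7


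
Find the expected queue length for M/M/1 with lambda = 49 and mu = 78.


rho = 49/78; Lq = rho^2/(1-rho) = 1.06

1.06


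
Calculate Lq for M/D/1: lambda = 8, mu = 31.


M/D/1: Lq = rho^2 / (2*(1-rho)) where rho = 8/31; Lq = 0.04

0.04


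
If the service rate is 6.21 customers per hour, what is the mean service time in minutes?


Mean service time = 60/mu = 60/6.21 = 9.66 minutes

9.66 minutes


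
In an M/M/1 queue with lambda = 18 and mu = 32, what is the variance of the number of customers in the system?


rho = 18/32; Var(N) = rho/(1-rho)^2 = 2.94

2.94


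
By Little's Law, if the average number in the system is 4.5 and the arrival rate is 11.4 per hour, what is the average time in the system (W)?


W = L / lambda = 4.5 / 11.4 = 0.3947 hours

0.3947 hours


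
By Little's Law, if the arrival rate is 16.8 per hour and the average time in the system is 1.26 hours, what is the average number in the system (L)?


L = lambda * W = 16.8 * 1.26 = 21.17

21.17


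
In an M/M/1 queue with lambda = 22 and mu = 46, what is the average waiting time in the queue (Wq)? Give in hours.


rho = 22/46; Wq = rho/(mu - lambda) = 0.0199 hours

0.0199 hours


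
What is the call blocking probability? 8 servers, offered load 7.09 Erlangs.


B(N,A) = (A^N/N!) / sum(A^k/k!, k=0..N) with N=8, A=7.09 = 0.184

0.184


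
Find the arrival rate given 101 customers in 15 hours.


lambda = total arrivals / time = 101 / 15 = 6.73 per hour

6.73 per hour


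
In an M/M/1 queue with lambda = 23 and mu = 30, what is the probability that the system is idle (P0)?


P0 = 1 - rho = 1 - 23/30 = 0.2333

0.2333


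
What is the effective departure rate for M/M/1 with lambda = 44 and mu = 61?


For a stable queue (lambda < mu), throughput = lambda = 44 per hour

44 per hour


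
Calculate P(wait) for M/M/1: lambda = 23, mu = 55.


P(wait) = rho = lambda/mu = 23/55 = 0.4182

0.4182


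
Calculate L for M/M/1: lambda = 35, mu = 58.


rho = 35/58; L = rho/(1-rho) = 1.52

1.52


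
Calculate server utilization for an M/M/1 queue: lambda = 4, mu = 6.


rho = lambda/mu = 4/6 = 0.6667

0.6667


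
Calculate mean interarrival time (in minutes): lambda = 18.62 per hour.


Mean interarrival time = 60/lambda = 60/18.62 = 3.22 minutes

3.22 minutes


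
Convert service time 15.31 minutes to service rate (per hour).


mu = 60 / avg_service_time = 60 / 15.31 = 3.92 per hour

3.92 per hour


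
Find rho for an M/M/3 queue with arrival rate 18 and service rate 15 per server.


rho = lambda/(c*mu) = 18/(3*15) = 0.4

0.4


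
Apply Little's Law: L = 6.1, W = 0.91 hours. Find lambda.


lambda = L / W = 6.1 / 0.91 = 6.7 per hour

6.7 per hour


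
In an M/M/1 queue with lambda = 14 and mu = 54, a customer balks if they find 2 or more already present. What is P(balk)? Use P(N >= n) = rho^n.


P(N >= 2) = rho^2 = (14/54)^2 = 0.0672

0.0672


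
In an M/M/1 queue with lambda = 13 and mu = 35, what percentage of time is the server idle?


Idle fraction = (1 - rho) * 100 = (1 - 13/35) * 100 = 62.9%

62.9%


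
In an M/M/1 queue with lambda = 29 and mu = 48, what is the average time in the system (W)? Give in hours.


W = 1/(mu - lambda) = 1/(48 - 29) = 0.0526 hours

0.0526 hours


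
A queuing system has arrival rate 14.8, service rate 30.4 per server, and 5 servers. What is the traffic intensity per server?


rho = lambda / (c * mu) = 14.8 / (5 * 30.4) = 0.0974

0.0974


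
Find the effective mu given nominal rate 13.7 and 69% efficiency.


Effective rate = mu * efficiency = 13.7 * 0.69 = 9.45 per hour

9.45 per hour


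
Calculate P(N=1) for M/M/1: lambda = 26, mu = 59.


rho = 26/59; P(n) = (1-rho)*rho^n = (1-26/59)*(26/59)^1 = 0.2465

0.2465


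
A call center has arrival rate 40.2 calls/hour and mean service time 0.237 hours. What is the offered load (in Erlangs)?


Offered load a = lambda * E[S] = 40.2 * 0.237 = 9.53 Erlangs

9.53 Erlangs


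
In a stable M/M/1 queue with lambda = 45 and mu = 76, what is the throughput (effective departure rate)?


For a stable queue (lambda < mu), throughput = lambda = 45 per hour

45 per hour


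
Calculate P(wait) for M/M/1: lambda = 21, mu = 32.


P(wait) = rho = lambda/mu = 21/32 = 0.6563

0.6563


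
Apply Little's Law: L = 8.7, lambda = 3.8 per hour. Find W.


W = L / lambda = 8.7 / 3.8 = 2.2895 hours

2.2895 hours


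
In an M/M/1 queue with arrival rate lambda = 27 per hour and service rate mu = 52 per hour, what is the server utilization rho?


rho = lambda/mu = 27/52 = 0.5192

0.5192


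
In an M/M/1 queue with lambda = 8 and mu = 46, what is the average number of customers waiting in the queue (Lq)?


rho = 8/46; Lq = rho^2/(1-rho) = 0.04

0.04


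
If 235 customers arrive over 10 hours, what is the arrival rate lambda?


lambda = total arrivals / time = 235 / 10 = 23.5 per hour

23.5 per hour


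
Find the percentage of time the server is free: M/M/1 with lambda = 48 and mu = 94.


Idle fraction = (1 - rho) * 100 = (1 - 48/94) * 100 = 48.9%

48.9%


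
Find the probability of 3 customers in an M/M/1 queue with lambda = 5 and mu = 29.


rho = 5/29; P(n) = (1-rho)*rho^n = (1-5/29)*(5/29)^3 = 0.0042

0.0042


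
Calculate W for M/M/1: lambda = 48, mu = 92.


W = 1/(mu - lambda) = 1/(92 - 48) = 0.0227 hours

0.0227 hours


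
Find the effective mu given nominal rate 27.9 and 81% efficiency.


Effective rate = mu * efficiency = 27.9 * 0.81 = 22.6 per hour

22.6 per hour


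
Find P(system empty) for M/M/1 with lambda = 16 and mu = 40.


P0 = 1 - rho = 1 - 16/40 = 0.6

0.6


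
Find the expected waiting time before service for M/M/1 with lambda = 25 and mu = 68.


rho = 25/68; Wq = rho/(mu - lambda) = 0.0085 hours

0.0085 hours


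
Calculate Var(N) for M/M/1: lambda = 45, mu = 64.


rho = 45/64; Var(N) = rho/(1-rho)^2 = 7.98

7.98


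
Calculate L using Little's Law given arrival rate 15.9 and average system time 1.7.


L = lambda * W = 15.9 * 1.7 = 27.03

27.03


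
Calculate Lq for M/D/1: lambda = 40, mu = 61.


M/D/1: Lq = rho^2 / (2*(1-rho)) where rho = 40/61; Lq = 0.62

0.62


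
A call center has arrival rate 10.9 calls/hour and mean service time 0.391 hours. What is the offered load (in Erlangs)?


Offered load a = lambda * E[S] = 10.9 * 0.391 = 4.26 Erlangs

4.26 Erlangs


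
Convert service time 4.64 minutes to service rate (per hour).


mu = 60 / avg_service_time = 60 / 4.64 = 12.93 per hour

12.93 per hour


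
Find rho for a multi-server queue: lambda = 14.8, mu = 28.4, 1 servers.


rho = lambda / (c * mu) = 14.8 / (1 * 28.4) = 0.5211

0.5211


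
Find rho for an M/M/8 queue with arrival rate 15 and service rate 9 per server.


rho = lambda/(c*mu) = 15/(8*9) = 0.2083

0.2083


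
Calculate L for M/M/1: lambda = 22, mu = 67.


rho = 22/67; L = rho/(1-rho) = 0.49

0.49


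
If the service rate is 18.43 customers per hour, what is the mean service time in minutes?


Mean service time = 60/mu = 60/18.43 = 3.26 minutes

3.26 minutes


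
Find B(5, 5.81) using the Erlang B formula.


B(N,A) = (A^N/N!) / sum(A^k/k!, k=0..N) with N=5, A=5.81 = 0.3469

0.3469


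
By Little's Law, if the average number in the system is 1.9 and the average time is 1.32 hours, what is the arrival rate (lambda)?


lambda = L / W = 1.9 / 1.32 = 1.44 per hour

1.44 per hour


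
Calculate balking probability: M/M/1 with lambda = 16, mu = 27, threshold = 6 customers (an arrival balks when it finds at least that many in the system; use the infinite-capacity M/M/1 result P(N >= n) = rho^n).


P(N >= 6) = rho^6 = (16/27)^6 = 0.0433

0.0433


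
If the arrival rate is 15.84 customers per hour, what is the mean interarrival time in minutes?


Mean interarrival time = 60/lambda = 60/15.84 = 3.79 minutes

3.79 minutes


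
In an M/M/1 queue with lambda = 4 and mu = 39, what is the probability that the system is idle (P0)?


P0 = 1 - rho = 1 - 4/39 = 0.8974

0.8974


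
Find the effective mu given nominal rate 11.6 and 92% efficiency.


Effective rate = mu * efficiency = 11.6 * 0.92 = 10.67 per hour

10.67 per hour


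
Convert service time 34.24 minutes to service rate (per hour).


mu = 60 / avg_service_time = 60 / 34.24 = 1.75 per hour

1.75 per hour


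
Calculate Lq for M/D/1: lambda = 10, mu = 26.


M/D/1: Lq = rho^2 / (2*(1-rho)) where rho = 10/26; Lq = 0.12

0.12


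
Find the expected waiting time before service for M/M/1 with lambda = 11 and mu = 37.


rho = 11/37; Wq = rho/(mu - lambda) = 0.0114 hours

0.0114 hours


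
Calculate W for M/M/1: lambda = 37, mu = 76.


W = 1/(mu - lambda) = 1/(76 - 37) = 0.0256 hours

0.0256 hours


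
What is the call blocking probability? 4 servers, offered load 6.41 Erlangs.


B(N,A) = (A^N/N!) / sum(A^k/k!, k=0..N) with N=4, A=6.41 = 0.4947

0.4947


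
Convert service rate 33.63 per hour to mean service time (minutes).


Mean service time = 60/mu = 60/33.63 = 1.78 minutes

1.78 minutes


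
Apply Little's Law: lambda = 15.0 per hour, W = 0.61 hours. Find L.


L = lambda * W = 15.0 * 0.61 = 9.15

9.15


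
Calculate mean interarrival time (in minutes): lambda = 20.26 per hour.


Mean interarrival time = 60/lambda = 60/20.26 = 2.96 minutes

2.96 minutes


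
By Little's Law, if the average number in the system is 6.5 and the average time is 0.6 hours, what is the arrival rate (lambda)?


lambda = L / W = 6.5 / 0.6 = 10.83 per hour

10.83 per hour


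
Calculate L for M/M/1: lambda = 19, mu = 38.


rho = 19/38; L = rho/(1-rho) = 1.0

1.0


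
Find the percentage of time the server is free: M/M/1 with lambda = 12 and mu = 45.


Idle fraction = (1 - rho) * 100 = (1 - 12/45) * 100 = 73.3%

73.3%


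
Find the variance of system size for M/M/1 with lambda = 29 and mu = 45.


rho = 29/45; Var(N) = rho/(1-rho)^2 = 5.1

5.1


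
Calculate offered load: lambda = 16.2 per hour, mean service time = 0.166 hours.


Offered load a = lambda * E[S] = 16.2 * 0.166 = 2.69 Erlangs

2.69 Erlangs


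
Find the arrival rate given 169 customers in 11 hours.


lambda = total arrivals / time = 169 / 11 = 15.36 per hour

15.36 per hour


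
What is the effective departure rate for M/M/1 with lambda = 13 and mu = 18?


For a stable queue (lambda < mu), throughput = lambda = 13 per hour

13 per hour


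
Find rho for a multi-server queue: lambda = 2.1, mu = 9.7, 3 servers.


rho = lambda / (c * mu) = 2.1 / (3 * 9.7) = 0.0722

0.0722


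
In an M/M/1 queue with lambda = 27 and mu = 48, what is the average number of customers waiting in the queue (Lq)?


rho = 27/48; Lq = rho^2/(1-rho) = 0.72

0.72


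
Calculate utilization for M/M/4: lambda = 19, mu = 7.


rho = lambda/(c*mu) = 19/(4*7) = 0.6786

0.6786


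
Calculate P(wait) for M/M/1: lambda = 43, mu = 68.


P(wait) = rho = lambda/mu = 43/68 = 0.6324

0.6324


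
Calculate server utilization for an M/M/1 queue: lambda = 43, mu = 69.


rho = lambda/mu = 43/69 = 0.6232

0.6232


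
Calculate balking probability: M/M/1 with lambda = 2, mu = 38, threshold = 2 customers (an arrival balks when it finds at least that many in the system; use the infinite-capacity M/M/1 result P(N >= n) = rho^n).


P(N >= 2) = rho^2 = (2/38)^2 = 0.0028

0.0028


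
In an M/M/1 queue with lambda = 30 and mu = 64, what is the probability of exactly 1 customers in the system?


rho = 30/64; P(n) = (1-rho)*rho^n = (1-30/64)*(30/64)^1 = 0.249

0.249


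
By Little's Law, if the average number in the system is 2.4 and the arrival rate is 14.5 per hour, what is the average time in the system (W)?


W = L / lambda = 2.4 / 14.5 = 0.1655 hours

0.1655 hours


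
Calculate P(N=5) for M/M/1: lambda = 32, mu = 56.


rho = 32/56; P(n) = (1-rho)*rho^n = (1-32/56)*(32/56)^5 = 0.0261

0.0261


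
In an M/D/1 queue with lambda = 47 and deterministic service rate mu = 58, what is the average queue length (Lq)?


M/D/1: Lq = rho^2 / (2*(1-rho)) where rho = 47/58; Lq = 1.73

1.73


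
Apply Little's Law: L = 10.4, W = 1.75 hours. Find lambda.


lambda = L / W = 10.4 / 1.75 = 5.94 per hour

5.94 per hour


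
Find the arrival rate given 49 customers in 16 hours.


lambda = total arrivals / time = 49 / 16 = 3.06 per hour

3.06 per hour


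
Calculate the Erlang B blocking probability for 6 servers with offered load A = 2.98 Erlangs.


B(N,A) = (A^N/N!) / sum(A^k/k!, k=0..N) with N=6, A=2.98 = 0.0511

0.0511


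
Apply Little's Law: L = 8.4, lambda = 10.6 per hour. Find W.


W = L / lambda = 8.4 / 10.6 = 0.7925 hours

0.7925 hours


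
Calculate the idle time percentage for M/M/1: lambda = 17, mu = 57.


Idle fraction = (1 - rho) * 100 = (1 - 17/57) * 100 = 70.2%

70.2%


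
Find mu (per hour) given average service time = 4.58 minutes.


mu = 60 / avg_service_time = 60 / 4.58 = 13.1 per hour

13.1 per hour


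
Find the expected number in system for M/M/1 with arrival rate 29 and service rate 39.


rho = 29/39; L = rho/(1-rho) = 2.9

2.9


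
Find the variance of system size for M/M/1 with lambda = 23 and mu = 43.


rho = 23/43; Var(N) = rho/(1-rho)^2 = 2.47

2.47


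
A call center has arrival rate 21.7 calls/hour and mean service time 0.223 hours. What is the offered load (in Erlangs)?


Offered load a = lambda * E[S] = 21.7 * 0.223 = 4.84 Erlangs

4.84 Erlangs


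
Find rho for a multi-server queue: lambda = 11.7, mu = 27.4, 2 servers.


rho = lambda / (c * mu) = 11.7 / (2 * 27.4) = 0.2135

0.2135


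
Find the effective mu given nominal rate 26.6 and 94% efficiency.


Effective rate = mu * efficiency = 26.6 * 0.94 = 25.0 per hour

25.0 per hour


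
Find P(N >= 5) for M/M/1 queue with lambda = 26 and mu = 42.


P(N >= 5) = rho^5 = (26/42)^5 = 0.0909

0.0909


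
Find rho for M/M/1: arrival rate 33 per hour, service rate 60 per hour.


rho = lambda/mu = 33/60 = 0.55

0.55


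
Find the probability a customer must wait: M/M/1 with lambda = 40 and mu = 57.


P(wait) = rho = lambda/mu = 40/57 = 0.7018

0.7018


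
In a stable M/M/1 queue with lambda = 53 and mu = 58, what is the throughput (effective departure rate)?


For a stable queue (lambda < mu), throughput = lambda = 53 per hour

53 per hour


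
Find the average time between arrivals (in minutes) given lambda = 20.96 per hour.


Mean interarrival time = 60/lambda = 60/20.96 = 2.86 minutes

2.86 minutes


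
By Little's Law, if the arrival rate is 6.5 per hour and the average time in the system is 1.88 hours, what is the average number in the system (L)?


L = lambda * W = 6.5 * 1.88 = 12.22

12.22


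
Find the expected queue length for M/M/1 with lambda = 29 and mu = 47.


rho = 29/47; Lq = rho^2/(1-rho) = 0.99

0.99


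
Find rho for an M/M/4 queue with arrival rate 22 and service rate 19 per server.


rho = lambda/(c*mu) = 22/(4*19) = 0.2895

0.2895


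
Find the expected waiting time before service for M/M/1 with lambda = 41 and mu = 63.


rho = 41/63; Wq = rho/(mu - lambda) = 0.0296 hours

0.0296 hours


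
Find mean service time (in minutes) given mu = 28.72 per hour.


Mean service time = 60/mu = 60/28.72 = 2.09 minutes

2.09 minutes


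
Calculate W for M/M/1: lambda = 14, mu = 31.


W = 1/(mu - lambda) = 1/(31 - 14) = 0.0588 hours

0.0588 hours


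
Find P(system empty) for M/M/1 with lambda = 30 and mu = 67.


P0 = 1 - rho = 1 - 30/67 = 0.5522

0.5522


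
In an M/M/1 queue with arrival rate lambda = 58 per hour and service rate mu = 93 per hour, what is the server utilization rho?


rho = lambda/mu = 58/93 = 0.6237

0.6237


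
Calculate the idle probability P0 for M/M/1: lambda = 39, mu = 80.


P0 = 1 - rho = 1 - 39/80 = 0.5125

0.5125


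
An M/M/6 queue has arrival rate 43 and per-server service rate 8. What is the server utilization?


rho = lambda/(c*mu) = 43/(6*8) = 0.8958

0.8958
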